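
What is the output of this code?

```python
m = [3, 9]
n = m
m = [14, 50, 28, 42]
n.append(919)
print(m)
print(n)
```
[14, 50, 28, 42]
[3, 9, 919]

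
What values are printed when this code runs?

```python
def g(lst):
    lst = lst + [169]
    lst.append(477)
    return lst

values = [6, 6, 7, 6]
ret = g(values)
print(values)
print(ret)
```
[6, 6, 7, 6]
[6, 6, 7, 6, 169, 477]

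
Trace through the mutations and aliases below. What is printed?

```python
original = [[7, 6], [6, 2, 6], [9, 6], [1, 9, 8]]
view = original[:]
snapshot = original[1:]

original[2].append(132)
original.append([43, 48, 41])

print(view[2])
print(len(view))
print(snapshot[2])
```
[9, 6, 132]
4
[1, 9, 8]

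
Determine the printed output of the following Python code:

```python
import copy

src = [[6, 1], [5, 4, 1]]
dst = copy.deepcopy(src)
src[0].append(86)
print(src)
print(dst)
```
[[6, 1, 86], [5, 4, 1]]
[[6, 1], [5, 4, 1]]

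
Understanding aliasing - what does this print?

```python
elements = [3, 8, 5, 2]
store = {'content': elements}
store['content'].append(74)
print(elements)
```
[3, 8, 5, 2, 74]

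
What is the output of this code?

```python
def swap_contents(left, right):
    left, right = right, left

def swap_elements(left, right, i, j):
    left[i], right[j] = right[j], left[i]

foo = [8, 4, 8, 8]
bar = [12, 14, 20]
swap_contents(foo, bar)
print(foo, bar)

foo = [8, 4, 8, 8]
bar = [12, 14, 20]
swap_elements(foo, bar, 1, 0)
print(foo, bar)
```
[8, 4, 8, 8] [12, 14, 20]
[8, 12, 8, 8] [4, 14, 20]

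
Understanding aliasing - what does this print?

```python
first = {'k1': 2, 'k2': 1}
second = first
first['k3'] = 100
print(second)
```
{'k1': 2, 'k2': 1, 'k3': 100}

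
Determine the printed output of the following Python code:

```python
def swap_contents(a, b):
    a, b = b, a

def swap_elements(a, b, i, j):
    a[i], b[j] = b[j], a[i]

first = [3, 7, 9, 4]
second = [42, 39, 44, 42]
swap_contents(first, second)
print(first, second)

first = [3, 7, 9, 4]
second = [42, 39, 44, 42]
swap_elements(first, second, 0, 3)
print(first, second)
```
[3, 7, 9, 4] [42, 39, 44, 42]
[42, 7, 9, 4] [42, 39, 44, 3]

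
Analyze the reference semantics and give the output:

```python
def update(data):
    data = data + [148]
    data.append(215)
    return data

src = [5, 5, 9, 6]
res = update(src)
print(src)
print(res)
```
[5, 5, 9, 6]
[5, 5, 9, 6, 148, 215]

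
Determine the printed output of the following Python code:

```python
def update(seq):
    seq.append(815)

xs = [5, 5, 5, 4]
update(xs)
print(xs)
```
[5, 5, 5, 4, 815]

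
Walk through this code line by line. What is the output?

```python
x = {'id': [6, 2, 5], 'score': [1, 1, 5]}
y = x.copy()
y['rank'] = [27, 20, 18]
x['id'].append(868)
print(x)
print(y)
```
{'id': [6, 2, 5, 868], 'score': [1, 1, 5]}
{'id': [6, 2, 5, 868], 'score': [1, 1, 5], 'rank': [27, 20, 18]}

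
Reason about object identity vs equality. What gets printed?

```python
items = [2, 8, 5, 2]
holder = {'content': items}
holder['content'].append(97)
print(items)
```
[2, 8, 5, 2, 97]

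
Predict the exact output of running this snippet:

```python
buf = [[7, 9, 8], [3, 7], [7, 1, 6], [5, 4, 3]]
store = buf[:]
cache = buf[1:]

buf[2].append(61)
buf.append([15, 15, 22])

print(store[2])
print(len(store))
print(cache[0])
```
[7, 1, 6, 61]
4
[3, 7]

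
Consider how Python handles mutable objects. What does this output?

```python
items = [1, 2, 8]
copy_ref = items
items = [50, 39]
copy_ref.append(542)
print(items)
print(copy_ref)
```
[50, 39]
[1, 2, 8, 542]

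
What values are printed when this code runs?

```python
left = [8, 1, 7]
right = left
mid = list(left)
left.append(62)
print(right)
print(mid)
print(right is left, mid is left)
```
[8, 1, 7, 62]
[8, 1, 7]
True False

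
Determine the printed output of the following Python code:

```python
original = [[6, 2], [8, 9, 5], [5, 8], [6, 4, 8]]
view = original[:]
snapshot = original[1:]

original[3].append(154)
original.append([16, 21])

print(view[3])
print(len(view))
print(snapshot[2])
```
[6, 4, 8, 154]
4
[6, 4, 8, 154]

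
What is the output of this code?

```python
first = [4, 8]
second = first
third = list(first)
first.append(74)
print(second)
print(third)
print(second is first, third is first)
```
[4, 8, 74]
[4, 8]
True False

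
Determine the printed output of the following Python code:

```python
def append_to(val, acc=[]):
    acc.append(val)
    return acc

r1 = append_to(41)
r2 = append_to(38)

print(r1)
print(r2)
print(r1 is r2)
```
[41, 38]
[41, 38]
True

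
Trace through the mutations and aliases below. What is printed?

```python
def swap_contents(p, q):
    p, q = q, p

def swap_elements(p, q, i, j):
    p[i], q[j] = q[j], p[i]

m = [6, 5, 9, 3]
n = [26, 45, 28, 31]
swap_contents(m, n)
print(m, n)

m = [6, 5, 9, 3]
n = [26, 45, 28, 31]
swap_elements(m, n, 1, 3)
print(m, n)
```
[6, 5, 9, 3] [26, 45, 28, 31]
[6, 31, 9, 3] [26, 45, 28, 5]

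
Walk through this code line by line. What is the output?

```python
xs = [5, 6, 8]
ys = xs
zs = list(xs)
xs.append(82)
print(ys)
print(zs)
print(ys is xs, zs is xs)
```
[5, 6, 8, 82]
[5, 6, 8]
True False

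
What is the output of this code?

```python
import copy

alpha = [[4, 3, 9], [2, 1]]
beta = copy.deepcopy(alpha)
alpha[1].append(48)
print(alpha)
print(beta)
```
[[4, 3, 9], [2, 1, 48]]
[[4, 3, 9], [2, 1]]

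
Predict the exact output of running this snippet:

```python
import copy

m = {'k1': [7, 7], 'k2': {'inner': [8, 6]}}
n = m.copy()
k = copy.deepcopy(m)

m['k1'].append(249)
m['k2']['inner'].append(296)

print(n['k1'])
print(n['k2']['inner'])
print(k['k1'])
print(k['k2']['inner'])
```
[7, 7, 249]
[8, 6, 296]
[7, 7]
[8, 6]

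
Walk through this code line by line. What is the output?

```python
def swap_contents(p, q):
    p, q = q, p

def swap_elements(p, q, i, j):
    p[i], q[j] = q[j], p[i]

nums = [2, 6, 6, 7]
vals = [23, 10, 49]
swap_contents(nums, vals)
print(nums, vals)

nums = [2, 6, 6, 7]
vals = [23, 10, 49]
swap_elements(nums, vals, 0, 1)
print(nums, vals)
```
[2, 6, 6, 7] [23, 10, 49]
[10, 6, 6, 7] [23, 2, 49]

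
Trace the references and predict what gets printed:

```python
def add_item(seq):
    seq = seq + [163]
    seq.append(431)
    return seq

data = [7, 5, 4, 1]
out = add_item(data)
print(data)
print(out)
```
[7, 5, 4, 1]
[7, 5, 4, 1, 163, 431]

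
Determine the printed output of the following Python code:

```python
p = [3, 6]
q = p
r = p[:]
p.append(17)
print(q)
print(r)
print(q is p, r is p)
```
[3, 6, 17]
[3, 6]
True False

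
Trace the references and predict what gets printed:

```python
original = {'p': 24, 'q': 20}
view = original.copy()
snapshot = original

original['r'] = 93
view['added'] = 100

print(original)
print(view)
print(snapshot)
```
{'p': 24, 'q': 20, 'r': 93}
{'p': 24, 'q': 20, 'added': 100}
{'p': 24, 'q': 20, 'r': 93}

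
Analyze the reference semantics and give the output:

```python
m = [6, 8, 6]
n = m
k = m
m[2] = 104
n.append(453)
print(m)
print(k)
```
[6, 8, 104, 453]
[6, 8, 104, 453]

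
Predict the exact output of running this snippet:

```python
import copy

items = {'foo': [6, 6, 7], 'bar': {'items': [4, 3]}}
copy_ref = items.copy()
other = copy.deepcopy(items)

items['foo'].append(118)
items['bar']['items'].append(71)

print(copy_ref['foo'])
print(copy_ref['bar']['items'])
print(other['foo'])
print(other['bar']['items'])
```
[6, 6, 7, 118]
[4, 3, 71]
[6, 6, 7]
[4, 3]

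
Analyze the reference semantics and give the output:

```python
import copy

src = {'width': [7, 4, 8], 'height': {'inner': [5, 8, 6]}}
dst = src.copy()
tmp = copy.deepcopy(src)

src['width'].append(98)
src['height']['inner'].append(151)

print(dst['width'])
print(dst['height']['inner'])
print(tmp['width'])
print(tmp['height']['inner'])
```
[7, 4, 8, 98]
[5, 8, 6, 151]
[7, 4, 8]
[5, 8, 6]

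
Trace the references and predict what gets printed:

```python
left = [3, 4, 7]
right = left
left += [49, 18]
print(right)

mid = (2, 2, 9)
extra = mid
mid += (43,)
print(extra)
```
[3, 4, 7, 49, 18]
(2, 2, 9)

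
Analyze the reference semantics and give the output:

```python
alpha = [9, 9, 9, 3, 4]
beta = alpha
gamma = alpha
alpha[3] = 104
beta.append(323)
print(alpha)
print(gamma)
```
[9, 9, 9, 104, 4, 323]
[9, 9, 9, 104, 4, 323]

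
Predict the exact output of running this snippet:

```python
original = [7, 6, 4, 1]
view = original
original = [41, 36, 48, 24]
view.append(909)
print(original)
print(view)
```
[41, 36, 48, 24]
[7, 6, 4, 1, 909]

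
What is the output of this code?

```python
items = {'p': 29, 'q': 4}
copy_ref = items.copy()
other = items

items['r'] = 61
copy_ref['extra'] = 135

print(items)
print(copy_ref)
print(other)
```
{'p': 29, 'q': 4, 'r': 61}
{'p': 29, 'q': 4, 'extra': 135}
{'p': 29, 'q': 4, 'r': 61}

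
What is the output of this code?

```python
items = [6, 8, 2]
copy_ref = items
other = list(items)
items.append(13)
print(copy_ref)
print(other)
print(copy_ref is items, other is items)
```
[6, 8, 2, 13]
[6, 8, 2]
True False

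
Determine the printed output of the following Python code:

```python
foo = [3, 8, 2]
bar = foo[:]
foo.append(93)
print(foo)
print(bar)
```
[3, 8, 2, 93]
[3, 8, 2]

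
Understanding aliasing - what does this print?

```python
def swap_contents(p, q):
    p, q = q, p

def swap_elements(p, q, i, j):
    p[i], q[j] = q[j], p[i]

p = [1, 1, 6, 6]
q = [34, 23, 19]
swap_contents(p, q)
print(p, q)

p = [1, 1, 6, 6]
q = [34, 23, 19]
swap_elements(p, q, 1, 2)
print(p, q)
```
[1, 1, 6, 6] [34, 23, 19]
[1, 19, 6, 6] [34, 23, 1]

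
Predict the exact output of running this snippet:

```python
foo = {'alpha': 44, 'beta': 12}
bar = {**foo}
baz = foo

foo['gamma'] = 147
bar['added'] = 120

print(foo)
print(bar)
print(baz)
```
{'alpha': 44, 'beta': 12, 'gamma': 147}
{'alpha': 44, 'beta': 12, 'added': 120}
{'alpha': 44, 'beta': 12, 'gamma': 147}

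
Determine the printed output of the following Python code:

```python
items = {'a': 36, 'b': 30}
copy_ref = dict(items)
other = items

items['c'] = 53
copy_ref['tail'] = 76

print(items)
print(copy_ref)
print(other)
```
{'a': 36, 'b': 30, 'c': 53}
{'a': 36, 'b': 30, 'tail': 76}
{'a': 36, 'b': 30, 'c': 53}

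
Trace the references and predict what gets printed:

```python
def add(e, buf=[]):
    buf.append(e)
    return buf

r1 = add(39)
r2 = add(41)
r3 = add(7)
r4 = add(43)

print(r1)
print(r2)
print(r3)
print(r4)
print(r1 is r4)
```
[39, 41, 7, 43]
[39, 41, 7, 43]
[39, 41, 7, 43]
[39, 41, 7, 43]
True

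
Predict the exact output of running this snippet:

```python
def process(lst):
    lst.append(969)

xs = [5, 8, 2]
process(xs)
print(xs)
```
[5, 8, 2, 969]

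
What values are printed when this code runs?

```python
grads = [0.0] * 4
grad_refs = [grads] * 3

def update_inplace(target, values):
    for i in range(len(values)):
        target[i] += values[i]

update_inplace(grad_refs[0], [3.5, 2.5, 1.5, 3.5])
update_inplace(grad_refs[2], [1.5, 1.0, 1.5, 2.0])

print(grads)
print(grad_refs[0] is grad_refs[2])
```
[5.0, 3.5, 3.0, 5.5]
True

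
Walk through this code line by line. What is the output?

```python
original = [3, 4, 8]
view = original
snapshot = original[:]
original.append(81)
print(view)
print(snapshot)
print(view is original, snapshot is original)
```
[3, 4, 8, 81]
[3, 4, 8]
True False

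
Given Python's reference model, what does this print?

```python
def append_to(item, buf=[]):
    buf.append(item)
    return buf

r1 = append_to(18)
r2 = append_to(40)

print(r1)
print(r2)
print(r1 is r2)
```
[18, 40]
[18, 40]
True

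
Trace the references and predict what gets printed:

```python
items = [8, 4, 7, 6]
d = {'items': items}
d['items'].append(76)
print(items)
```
[8, 4, 7, 6, 76]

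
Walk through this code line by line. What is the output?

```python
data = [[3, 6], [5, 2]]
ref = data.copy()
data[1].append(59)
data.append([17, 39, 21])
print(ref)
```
[[3, 6], [5, 2, 59]]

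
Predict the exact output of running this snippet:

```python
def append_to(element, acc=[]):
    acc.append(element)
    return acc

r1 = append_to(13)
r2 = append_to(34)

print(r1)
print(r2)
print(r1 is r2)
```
[13, 34]
[13, 34]
True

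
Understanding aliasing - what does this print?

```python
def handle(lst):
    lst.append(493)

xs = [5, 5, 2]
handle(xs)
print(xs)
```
[5, 5, 2, 493]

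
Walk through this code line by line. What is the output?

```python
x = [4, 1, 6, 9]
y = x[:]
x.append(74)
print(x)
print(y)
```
[4, 1, 6, 9, 74]
[4, 1, 6, 9]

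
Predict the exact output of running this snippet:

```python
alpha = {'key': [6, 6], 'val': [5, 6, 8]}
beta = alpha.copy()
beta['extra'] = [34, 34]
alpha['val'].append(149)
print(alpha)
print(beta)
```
{'key': [6, 6], 'val': [5, 6, 8, 149]}
{'key': [6, 6], 'val': [5, 6, 8, 149], 'extra': [34, 34]}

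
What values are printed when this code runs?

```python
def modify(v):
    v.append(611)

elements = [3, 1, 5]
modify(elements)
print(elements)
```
[3, 1, 5, 611]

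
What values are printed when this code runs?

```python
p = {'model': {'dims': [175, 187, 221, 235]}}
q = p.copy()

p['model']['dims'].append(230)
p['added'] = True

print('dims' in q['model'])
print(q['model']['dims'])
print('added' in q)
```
True
[175, 187, 221, 235, 230]
False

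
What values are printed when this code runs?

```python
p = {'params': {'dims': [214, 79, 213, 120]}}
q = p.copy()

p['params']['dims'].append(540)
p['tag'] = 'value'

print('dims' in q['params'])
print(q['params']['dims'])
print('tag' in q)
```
True
[214, 79, 213, 120, 540]
False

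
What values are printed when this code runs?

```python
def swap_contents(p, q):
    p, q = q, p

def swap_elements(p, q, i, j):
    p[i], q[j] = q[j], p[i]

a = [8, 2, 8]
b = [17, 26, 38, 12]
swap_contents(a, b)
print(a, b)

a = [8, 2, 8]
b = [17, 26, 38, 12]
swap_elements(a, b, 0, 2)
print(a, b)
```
[8, 2, 8] [17, 26, 38, 12]
[38, 2, 8] [17, 26, 8, 12]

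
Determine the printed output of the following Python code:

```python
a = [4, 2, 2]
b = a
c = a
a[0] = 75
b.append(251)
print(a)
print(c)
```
[75, 2, 2, 251]
[75, 2, 2, 251]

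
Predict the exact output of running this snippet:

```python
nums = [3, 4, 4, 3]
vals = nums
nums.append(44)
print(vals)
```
[3, 4, 4, 3, 44]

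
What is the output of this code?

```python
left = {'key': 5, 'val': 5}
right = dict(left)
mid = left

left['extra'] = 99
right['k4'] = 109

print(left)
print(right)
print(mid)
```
{'key': 5, 'val': 5, 'extra': 99}
{'key': 5, 'val': 5, 'k4': 109}
{'key': 5, 'val': 5, 'extra': 99}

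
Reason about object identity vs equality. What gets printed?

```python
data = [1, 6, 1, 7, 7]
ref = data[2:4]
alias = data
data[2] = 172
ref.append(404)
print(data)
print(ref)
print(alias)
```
[1, 6, 172, 7, 7]
[1, 7, 404]
[1, 6, 172, 7, 7]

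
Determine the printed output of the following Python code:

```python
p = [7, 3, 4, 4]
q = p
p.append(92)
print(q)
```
[7, 3, 4, 4, 92]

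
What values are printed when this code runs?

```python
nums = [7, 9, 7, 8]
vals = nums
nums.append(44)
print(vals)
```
[7, 9, 7, 8, 44]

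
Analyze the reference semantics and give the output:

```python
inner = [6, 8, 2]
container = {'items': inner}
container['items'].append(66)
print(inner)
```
[6, 8, 2, 66]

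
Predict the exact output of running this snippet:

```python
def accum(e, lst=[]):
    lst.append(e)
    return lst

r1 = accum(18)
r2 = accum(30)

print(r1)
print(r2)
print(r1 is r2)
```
[18, 30]
[18, 30]
True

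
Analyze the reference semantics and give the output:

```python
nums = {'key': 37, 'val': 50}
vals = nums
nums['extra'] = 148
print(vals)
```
{'key': 37, 'val': 50, 'extra': 148}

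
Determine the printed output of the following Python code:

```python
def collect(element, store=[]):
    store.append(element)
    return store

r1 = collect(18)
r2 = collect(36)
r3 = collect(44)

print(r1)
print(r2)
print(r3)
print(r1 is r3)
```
[18, 36, 44]
[18, 36, 44]
[18, 36, 44]
True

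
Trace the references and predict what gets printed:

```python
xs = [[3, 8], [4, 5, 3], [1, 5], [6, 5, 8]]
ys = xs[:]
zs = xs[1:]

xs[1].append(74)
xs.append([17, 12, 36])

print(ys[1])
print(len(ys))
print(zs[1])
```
[4, 5, 3, 74]
4
[1, 5]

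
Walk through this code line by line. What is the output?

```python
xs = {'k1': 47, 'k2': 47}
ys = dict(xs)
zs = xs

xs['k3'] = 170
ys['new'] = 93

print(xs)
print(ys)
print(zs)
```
{'k1': 47, 'k2': 47, 'k3': 170}
{'k1': 47, 'k2': 47, 'new': 93}
{'k1': 47, 'k2': 47, 'k3': 170}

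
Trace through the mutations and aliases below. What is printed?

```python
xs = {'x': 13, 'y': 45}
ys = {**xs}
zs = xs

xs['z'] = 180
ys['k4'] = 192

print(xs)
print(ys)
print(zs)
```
{'x': 13, 'y': 45, 'z': 180}
{'x': 13, 'y': 45, 'k4': 192}
{'x': 13, 'y': 45, 'z': 180}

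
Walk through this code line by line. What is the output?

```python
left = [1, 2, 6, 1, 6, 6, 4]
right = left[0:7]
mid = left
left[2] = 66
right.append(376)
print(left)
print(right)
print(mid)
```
[1, 2, 66, 1, 6, 6, 4]
[1, 2, 6, 1, 6, 6, 4, 376]
[1, 2, 66, 1, 6, 6, 4]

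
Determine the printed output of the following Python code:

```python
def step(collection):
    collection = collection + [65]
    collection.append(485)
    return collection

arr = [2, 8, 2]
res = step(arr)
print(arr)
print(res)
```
[2, 8, 2]
[2, 8, 2, 65, 485]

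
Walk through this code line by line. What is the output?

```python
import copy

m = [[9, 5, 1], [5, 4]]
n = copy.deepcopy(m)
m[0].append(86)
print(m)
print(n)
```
[[9, 5, 1, 86], [5, 4]]
[[9, 5, 1], [5, 4]]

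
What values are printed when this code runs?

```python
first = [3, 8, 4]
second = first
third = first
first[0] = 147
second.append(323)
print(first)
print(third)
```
[147, 8, 4, 323]
[147, 8, 4, 323]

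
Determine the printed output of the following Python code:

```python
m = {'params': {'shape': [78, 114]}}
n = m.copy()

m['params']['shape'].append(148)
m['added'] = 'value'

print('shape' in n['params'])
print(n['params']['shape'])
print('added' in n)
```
True
[78, 114, 148]
False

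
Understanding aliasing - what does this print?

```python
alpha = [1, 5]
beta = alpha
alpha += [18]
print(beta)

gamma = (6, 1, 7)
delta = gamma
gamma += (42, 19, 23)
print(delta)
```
[1, 5, 18]
(6, 1, 7)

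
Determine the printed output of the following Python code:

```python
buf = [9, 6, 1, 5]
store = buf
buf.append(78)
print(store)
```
[9, 6, 1, 5, 78]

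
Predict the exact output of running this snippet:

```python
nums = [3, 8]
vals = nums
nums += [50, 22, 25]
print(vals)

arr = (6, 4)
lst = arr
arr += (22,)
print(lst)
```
[3, 8, 50, 22, 25]
(6, 4)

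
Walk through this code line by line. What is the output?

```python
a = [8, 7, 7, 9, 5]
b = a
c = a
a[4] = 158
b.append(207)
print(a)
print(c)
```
[8, 7, 7, 9, 158, 207]
[8, 7, 7, 9, 158, 207]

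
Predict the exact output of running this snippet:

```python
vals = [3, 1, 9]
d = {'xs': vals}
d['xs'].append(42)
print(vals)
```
[3, 1, 9, 42]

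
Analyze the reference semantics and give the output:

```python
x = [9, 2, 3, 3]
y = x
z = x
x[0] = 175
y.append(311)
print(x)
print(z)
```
[175, 2, 3, 3, 311]
[175, 2, 3, 3, 311]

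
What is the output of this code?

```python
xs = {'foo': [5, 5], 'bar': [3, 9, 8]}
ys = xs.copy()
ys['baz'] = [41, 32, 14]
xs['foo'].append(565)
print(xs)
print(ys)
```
{'foo': [5, 5, 565], 'bar': [3, 9, 8]}
{'foo': [5, 5, 565], 'bar': [3, 9, 8], 'baz': [41, 32, 14]}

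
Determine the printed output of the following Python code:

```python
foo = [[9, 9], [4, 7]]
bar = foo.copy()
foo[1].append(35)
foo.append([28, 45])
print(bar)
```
[[9, 9], [4, 7, 35]]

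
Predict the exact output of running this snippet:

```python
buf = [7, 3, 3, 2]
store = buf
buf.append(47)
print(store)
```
[7, 3, 3, 2, 47]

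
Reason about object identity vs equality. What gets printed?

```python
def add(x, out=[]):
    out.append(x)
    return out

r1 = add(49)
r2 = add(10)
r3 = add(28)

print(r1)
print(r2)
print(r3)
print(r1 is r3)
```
[49, 10, 28]
[49, 10, 28]
[49, 10, 28]
True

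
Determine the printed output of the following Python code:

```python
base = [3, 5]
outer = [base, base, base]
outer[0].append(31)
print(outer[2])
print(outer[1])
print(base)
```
[3, 5, 31]
[3, 5, 31]
[3, 5, 31]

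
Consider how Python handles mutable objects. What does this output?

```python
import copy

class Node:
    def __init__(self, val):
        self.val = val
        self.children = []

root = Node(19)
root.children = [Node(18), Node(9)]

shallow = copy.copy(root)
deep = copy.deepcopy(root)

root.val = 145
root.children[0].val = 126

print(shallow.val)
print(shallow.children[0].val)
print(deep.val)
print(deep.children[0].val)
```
19
126
19
18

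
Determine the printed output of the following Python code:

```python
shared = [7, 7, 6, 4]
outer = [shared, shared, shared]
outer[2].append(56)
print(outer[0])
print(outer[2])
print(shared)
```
[7, 7, 6, 4, 56]
[7, 7, 6, 4, 56]
[7, 7, 6, 4, 56]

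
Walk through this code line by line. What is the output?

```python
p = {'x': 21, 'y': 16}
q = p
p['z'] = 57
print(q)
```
{'x': 21, 'y': 16, 'z': 57}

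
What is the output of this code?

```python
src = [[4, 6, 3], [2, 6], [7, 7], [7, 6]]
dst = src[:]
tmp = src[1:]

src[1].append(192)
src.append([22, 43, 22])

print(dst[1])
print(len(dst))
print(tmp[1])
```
[2, 6, 192]
4
[7, 7]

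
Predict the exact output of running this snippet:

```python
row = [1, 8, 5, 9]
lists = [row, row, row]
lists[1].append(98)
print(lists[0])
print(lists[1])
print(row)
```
[1, 8, 5, 9, 98]
[1, 8, 5, 9, 98]
[1, 8, 5, 9, 98]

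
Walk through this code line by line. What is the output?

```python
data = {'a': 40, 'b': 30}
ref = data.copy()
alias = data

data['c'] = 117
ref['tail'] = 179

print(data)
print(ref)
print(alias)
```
{'a': 40, 'b': 30, 'c': 117}
{'a': 40, 'b': 30, 'tail': 179}
{'a': 40, 'b': 30, 'c': 117}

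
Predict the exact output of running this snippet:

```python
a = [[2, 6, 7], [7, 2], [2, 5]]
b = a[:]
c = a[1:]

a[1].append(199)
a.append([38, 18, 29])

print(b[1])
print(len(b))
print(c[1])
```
[7, 2, 199]
3
[2, 5]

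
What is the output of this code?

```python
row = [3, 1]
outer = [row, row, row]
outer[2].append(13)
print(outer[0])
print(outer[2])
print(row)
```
[3, 1, 13]
[3, 1, 13]
[3, 1, 13]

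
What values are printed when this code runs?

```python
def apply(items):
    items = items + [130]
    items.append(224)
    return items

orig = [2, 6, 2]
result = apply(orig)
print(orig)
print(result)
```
[2, 6, 2]
[2, 6, 2, 130, 224]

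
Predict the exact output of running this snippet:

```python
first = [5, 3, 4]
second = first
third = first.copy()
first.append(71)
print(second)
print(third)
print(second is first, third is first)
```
[5, 3, 4, 71]
[5, 3, 4]
True False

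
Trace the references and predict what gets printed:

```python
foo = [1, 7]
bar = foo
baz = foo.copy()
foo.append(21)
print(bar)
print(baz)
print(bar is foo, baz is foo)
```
[1, 7, 21]
[1, 7]
True False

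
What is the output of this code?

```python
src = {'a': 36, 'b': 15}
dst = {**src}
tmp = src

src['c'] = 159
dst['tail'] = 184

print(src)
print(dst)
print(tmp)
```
{'a': 36, 'b': 15, 'c': 159}
{'a': 36, 'b': 15, 'tail': 184}
{'a': 36, 'b': 15, 'c': 159}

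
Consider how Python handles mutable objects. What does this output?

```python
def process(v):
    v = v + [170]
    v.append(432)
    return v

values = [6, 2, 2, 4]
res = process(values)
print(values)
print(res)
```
[6, 2, 2, 4]
[6, 2, 2, 4, 170, 432]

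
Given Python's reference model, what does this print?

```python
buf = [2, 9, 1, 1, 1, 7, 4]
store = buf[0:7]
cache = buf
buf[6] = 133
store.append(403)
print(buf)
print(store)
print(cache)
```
[2, 9, 1, 1, 1, 7, 133]
[2, 9, 1, 1, 1, 7, 4, 403]
[2, 9, 1, 1, 1, 7, 133]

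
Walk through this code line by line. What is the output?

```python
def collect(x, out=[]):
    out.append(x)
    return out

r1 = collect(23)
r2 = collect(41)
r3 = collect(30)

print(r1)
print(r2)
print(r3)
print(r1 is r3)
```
[23, 41, 30]
[23, 41, 30]
[23, 41, 30]
True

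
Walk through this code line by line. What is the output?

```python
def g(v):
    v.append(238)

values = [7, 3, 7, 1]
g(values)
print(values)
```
[7, 3, 7, 1, 238]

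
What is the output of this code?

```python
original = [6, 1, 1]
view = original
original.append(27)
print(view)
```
[6, 1, 1, 27]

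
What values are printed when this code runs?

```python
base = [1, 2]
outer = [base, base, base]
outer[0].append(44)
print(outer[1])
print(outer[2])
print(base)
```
[1, 2, 44]
[1, 2, 44]
[1, 2, 44]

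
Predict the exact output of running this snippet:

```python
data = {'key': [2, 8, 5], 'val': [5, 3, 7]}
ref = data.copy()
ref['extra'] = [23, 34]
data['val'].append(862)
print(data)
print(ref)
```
{'key': [2, 8, 5], 'val': [5, 3, 7, 862]}
{'key': [2, 8, 5], 'val': [5, 3, 7, 862], 'extra': [23, 34]}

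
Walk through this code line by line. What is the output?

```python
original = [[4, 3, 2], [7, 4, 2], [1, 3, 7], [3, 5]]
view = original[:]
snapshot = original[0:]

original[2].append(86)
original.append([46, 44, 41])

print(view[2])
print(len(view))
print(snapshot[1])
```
[1, 3, 7, 86]
4
[7, 4, 2]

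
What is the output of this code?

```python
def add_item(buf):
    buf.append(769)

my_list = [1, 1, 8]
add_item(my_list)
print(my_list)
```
[1, 1, 8, 769]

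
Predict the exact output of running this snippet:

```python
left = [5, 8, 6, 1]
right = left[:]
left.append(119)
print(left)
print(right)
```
[5, 8, 6, 1, 119]
[5, 8, 6, 1]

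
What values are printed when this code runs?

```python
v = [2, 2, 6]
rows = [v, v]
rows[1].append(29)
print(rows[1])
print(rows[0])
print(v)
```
[2, 2, 6, 29]
[2, 2, 6, 29]
[2, 2, 6, 29]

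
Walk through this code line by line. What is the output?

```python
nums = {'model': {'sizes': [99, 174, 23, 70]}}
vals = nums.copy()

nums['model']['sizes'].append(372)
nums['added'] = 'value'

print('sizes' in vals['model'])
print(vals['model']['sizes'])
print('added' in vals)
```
True
[99, 174, 23, 70, 372]
False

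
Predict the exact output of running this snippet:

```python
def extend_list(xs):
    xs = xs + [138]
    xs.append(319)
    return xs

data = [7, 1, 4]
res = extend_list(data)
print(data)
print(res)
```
[7, 1, 4]
[7, 1, 4, 138, 319]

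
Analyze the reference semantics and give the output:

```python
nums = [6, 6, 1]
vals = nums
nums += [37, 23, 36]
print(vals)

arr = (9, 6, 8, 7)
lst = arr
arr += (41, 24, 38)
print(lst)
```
[6, 6, 1, 37, 23, 36]
(9, 6, 8, 7)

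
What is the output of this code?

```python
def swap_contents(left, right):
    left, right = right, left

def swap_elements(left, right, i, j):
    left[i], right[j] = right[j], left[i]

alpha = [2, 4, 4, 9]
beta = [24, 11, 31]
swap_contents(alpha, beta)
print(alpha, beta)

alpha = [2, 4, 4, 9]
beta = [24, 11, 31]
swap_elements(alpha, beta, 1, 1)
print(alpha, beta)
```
[2, 4, 4, 9] [24, 11, 31]
[2, 11, 4, 9] [24, 4, 31]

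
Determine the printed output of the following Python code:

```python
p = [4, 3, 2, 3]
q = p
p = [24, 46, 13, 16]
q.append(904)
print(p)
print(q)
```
[24, 46, 13, 16]
[4, 3, 2, 3, 904]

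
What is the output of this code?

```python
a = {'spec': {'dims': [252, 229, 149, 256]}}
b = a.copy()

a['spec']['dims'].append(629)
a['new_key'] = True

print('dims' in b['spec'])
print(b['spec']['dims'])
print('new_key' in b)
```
True
[252, 229, 149, 256, 629]
False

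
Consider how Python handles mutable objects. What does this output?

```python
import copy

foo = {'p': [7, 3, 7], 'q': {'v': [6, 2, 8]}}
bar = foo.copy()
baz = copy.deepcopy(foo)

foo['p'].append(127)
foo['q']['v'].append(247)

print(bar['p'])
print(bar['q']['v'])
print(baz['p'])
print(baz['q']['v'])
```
[7, 3, 7, 127]
[6, 2, 8, 247]
[7, 3, 7]
[6, 2, 8]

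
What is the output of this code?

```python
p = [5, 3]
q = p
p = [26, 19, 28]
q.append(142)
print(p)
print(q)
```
[26, 19, 28]
[5, 3, 142]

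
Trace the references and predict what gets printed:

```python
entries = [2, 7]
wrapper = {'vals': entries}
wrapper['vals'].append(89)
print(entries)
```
[2, 7, 89]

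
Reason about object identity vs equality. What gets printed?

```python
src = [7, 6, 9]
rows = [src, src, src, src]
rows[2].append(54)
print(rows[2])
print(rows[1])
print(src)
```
[7, 6, 9, 54]
[7, 6, 9, 54]
[7, 6, 9, 54]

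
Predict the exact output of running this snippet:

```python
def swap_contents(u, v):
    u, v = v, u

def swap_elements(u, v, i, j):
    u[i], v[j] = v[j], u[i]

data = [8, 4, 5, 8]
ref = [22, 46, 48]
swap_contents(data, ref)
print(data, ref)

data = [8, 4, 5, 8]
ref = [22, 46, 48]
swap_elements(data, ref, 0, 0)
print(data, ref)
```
[8, 4, 5, 8] [22, 46, 48]
[22, 4, 5, 8] [8, 46, 48]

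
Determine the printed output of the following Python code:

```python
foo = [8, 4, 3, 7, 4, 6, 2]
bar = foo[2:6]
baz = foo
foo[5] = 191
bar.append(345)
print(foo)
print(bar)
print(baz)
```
[8, 4, 3, 7, 4, 191, 2]
[3, 7, 4, 6, 345]
[8, 4, 3, 7, 4, 191, 2]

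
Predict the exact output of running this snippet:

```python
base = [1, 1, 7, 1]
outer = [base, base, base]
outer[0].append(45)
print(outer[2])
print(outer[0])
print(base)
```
[1, 1, 7, 1, 45]
[1, 1, 7, 1, 45]
[1, 1, 7, 1, 45]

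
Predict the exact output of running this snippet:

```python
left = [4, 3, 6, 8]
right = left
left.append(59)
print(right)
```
[4, 3, 6, 8, 59]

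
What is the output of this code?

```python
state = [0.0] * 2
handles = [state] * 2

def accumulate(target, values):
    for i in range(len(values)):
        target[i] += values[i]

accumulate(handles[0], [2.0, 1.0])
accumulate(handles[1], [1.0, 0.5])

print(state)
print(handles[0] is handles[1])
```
[3.0, 1.5]
True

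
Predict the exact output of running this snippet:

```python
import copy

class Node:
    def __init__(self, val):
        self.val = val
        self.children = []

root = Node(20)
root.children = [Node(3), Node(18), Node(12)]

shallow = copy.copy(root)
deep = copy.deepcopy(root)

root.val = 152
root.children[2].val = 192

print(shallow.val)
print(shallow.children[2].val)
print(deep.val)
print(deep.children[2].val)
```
20
192
20
12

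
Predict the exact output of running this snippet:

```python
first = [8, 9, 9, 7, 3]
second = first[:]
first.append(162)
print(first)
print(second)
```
[8, 9, 9, 7, 3, 162]
[8, 9, 9, 7, 3]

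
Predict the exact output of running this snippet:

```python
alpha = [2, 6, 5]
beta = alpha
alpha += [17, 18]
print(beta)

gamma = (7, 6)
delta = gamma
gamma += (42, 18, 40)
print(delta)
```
[2, 6, 5, 17, 18]
(7, 6)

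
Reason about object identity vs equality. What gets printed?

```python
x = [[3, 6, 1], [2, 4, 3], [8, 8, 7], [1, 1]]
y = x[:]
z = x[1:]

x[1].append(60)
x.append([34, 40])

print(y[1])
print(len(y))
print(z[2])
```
[2, 4, 3, 60]
4
[1, 1]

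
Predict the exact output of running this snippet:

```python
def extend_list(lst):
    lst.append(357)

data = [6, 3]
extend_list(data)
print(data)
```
[6, 3, 357]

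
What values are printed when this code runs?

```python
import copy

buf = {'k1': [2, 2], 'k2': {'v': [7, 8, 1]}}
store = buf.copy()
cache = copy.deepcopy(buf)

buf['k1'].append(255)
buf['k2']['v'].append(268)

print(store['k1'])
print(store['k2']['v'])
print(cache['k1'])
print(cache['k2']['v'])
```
[2, 2, 255]
[7, 8, 1, 268]
[2, 2]
[7, 8, 1]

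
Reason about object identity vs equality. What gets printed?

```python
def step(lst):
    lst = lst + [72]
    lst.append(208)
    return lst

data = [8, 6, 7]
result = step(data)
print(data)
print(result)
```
[8, 6, 7]
[8, 6, 7, 72, 208]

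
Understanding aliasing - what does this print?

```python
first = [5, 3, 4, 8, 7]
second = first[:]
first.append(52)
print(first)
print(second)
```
[5, 3, 4, 8, 7, 52]
[5, 3, 4, 8, 7]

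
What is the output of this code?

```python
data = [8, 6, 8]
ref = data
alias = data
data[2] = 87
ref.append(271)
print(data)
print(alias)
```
[8, 6, 87, 271]
[8, 6, 87, 271]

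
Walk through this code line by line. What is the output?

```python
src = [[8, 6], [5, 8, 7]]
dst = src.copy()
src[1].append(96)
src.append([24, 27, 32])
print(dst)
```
[[8, 6], [5, 8, 7, 96]]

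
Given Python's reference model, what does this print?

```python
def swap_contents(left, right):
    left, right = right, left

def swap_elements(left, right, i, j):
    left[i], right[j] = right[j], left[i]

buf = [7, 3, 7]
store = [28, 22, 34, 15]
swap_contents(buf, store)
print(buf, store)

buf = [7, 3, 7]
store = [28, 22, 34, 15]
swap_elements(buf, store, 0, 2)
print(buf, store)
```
[7, 3, 7] [28, 22, 34, 15]
[34, 3, 7] [28, 22, 7, 15]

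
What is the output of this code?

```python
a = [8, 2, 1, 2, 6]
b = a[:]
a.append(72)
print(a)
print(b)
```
[8, 2, 1, 2, 6, 72]
[8, 2, 1, 2, 6]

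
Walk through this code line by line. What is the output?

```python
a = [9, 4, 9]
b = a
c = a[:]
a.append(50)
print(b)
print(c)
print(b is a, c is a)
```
[9, 4, 9, 50]
[9, 4, 9]
True False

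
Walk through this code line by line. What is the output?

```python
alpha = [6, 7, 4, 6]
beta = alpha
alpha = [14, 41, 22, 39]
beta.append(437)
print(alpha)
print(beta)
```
[14, 41, 22, 39]
[6, 7, 4, 6, 437]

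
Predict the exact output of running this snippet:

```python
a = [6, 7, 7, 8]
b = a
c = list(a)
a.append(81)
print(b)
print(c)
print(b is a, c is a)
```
[6, 7, 7, 8, 81]
[6, 7, 7, 8]
True False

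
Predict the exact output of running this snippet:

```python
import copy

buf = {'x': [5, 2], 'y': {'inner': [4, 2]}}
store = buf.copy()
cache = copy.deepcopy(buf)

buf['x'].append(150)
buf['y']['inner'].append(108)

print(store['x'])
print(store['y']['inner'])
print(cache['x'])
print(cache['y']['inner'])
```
[5, 2, 150]
[4, 2, 108]
[5, 2]
[4, 2]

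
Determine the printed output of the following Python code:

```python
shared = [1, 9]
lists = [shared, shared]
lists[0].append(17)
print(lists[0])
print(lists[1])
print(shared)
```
[1, 9, 17]
[1, 9, 17]
[1, 9, 17]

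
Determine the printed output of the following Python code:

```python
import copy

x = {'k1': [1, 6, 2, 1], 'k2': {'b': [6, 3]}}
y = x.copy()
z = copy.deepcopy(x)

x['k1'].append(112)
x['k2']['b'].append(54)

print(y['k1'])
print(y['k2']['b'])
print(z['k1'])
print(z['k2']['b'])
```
[1, 6, 2, 1, 112]
[6, 3, 54]
[1, 6, 2, 1]
[6, 3]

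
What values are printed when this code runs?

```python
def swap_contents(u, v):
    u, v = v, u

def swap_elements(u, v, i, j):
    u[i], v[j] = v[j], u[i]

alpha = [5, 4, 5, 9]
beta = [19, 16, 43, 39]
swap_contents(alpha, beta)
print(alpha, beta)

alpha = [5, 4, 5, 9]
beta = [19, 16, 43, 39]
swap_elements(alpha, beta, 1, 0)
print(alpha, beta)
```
[5, 4, 5, 9] [19, 16, 43, 39]
[5, 19, 5, 9] [4, 16, 43, 39]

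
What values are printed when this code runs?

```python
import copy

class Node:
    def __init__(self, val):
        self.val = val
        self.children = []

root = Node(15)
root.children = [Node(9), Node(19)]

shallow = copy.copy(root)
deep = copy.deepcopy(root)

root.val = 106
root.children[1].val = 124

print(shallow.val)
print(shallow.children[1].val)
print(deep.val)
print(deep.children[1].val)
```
15
124
15
19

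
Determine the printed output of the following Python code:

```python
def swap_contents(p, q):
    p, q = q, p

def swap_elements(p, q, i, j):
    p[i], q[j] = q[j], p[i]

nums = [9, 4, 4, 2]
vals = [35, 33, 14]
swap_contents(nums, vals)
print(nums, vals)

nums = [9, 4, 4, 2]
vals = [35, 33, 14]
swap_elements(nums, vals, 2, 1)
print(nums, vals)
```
[9, 4, 4, 2] [35, 33, 14]
[9, 4, 33, 2] [35, 4, 14]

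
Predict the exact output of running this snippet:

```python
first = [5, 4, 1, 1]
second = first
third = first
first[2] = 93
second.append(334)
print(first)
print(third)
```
[5, 4, 93, 1, 334]
[5, 4, 93, 1, 334]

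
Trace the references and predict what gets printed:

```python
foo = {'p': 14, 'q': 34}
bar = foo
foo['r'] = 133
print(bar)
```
{'p': 14, 'q': 34, 'r': 133}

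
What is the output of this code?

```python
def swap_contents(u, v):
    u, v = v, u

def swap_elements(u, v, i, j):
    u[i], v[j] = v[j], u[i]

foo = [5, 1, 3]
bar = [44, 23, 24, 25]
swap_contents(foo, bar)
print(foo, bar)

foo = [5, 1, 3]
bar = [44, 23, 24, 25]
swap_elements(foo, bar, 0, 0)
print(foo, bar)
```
[5, 1, 3] [44, 23, 24, 25]
[44, 1, 3] [5, 23, 24, 25]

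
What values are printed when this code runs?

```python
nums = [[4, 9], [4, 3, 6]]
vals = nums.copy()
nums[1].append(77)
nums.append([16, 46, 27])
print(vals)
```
[[4, 9], [4, 3, 6, 77]]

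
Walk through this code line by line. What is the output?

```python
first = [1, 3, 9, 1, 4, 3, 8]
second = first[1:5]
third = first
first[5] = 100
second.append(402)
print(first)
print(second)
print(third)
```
[1, 3, 9, 1, 4, 100, 8]
[3, 9, 1, 4, 402]
[1, 3, 9, 1, 4, 100, 8]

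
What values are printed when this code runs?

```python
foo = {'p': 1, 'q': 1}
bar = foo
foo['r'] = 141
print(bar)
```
{'p': 1, 'q': 1, 'r': 141}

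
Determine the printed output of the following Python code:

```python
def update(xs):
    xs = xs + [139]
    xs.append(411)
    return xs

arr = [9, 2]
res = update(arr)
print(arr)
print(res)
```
[9, 2]
[9, 2, 139, 411]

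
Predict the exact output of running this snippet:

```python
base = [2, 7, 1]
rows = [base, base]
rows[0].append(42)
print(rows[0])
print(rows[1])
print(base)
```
[2, 7, 1, 42]
[2, 7, 1, 42]
[2, 7, 1, 42]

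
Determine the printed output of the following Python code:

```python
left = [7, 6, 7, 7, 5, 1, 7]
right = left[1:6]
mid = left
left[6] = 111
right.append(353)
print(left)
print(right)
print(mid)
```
[7, 6, 7, 7, 5, 1, 111]
[6, 7, 7, 5, 1, 353]
[7, 6, 7, 7, 5, 1, 111]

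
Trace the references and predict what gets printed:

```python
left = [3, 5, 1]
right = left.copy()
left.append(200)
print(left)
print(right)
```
[3, 5, 1, 200]
[3, 5, 1]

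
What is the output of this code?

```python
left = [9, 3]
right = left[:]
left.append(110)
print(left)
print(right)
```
[9, 3, 110]
[9, 3]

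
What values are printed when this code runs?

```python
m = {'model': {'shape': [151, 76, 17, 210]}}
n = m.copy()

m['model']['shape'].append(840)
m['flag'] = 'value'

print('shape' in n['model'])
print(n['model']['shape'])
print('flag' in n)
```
True
[151, 76, 17, 210, 840]
False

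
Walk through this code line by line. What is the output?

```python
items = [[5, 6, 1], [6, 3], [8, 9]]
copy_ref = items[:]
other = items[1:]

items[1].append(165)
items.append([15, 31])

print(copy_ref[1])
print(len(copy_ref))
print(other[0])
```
[6, 3, 165]
3
[6, 3, 165]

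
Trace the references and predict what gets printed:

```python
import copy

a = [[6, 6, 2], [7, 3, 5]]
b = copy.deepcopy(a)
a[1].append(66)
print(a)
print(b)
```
[[6, 6, 2], [7, 3, 5, 66]]
[[6, 6, 2], [7, 3, 5]]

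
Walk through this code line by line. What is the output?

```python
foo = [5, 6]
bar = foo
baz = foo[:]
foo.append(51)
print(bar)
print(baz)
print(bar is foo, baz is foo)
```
[5, 6, 51]
[5, 6]
True False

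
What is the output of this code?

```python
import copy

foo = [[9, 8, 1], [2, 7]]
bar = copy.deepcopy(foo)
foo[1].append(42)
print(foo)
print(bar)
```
[[9, 8, 1], [2, 7, 42]]
[[9, 8, 1], [2, 7]]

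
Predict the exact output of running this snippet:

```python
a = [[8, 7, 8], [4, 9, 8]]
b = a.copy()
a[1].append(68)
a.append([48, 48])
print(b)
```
[[8, 7, 8], [4, 9, 8, 68]]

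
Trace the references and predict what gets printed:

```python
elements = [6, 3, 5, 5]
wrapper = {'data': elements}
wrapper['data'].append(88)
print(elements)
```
[6, 3, 5, 5, 88]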